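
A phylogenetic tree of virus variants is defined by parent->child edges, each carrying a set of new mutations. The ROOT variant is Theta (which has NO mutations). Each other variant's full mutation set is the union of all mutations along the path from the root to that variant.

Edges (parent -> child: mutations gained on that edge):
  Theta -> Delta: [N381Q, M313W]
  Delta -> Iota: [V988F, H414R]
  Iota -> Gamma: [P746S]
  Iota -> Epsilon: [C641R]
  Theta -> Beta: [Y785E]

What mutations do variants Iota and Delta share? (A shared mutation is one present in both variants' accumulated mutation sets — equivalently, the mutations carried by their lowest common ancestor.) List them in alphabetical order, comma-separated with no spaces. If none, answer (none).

Answer: M313W,N381Q

Derivation:
Accumulating mutations along path to Iota:
  At Theta: gained [] -> total []
  At Delta: gained ['N381Q', 'M313W'] -> total ['M313W', 'N381Q']
  At Iota: gained ['V988F', 'H414R'] -> total ['H414R', 'M313W', 'N381Q', 'V988F']
Mutations(Iota) = ['H414R', 'M313W', 'N381Q', 'V988F']
Accumulating mutations along path to Delta:
  At Theta: gained [] -> total []
  At Delta: gained ['N381Q', 'M313W'] -> total ['M313W', 'N381Q']
Mutations(Delta) = ['M313W', 'N381Q']
Intersection: ['H414R', 'M313W', 'N381Q', 'V988F'] ∩ ['M313W', 'N381Q'] = ['M313W', 'N381Q']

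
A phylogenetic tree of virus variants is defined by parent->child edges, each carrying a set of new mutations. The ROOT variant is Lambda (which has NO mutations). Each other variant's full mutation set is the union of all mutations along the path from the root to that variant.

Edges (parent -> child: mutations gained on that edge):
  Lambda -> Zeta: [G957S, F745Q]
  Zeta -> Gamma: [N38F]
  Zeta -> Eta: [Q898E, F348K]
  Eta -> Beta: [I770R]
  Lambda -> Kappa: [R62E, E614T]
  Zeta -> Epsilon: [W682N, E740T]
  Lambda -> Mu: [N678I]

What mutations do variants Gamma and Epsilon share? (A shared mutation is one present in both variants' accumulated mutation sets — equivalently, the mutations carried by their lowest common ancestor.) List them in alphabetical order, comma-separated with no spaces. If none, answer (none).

Accumulating mutations along path to Gamma:
  At Lambda: gained [] -> total []
  At Zeta: gained ['G957S', 'F745Q'] -> total ['F745Q', 'G957S']
  At Gamma: gained ['N38F'] -> total ['F745Q', 'G957S', 'N38F']
Mutations(Gamma) = ['F745Q', 'G957S', 'N38F']
Accumulating mutations along path to Epsilon:
  At Lambda: gained [] -> total []
  At Zeta: gained ['G957S', 'F745Q'] -> total ['F745Q', 'G957S']
  At Epsilon: gained ['W682N', 'E740T'] -> total ['E740T', 'F745Q', 'G957S', 'W682N']
Mutations(Epsilon) = ['E740T', 'F745Q', 'G957S', 'W682N']
Intersection: ['F745Q', 'G957S', 'N38F'] ∩ ['E740T', 'F745Q', 'G957S', 'W682N'] = ['F745Q', 'G957S']

Answer: F745Q,G957S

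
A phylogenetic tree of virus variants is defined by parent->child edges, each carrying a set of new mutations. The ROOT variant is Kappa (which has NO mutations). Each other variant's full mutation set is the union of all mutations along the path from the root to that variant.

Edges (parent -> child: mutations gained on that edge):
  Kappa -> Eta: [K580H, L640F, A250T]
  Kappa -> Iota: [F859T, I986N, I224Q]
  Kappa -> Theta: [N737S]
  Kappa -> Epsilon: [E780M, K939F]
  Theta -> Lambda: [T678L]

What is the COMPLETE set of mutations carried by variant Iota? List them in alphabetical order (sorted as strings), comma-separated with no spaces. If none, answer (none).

At Kappa: gained [] -> total []
At Iota: gained ['F859T', 'I986N', 'I224Q'] -> total ['F859T', 'I224Q', 'I986N']

Answer: F859T,I224Q,I986N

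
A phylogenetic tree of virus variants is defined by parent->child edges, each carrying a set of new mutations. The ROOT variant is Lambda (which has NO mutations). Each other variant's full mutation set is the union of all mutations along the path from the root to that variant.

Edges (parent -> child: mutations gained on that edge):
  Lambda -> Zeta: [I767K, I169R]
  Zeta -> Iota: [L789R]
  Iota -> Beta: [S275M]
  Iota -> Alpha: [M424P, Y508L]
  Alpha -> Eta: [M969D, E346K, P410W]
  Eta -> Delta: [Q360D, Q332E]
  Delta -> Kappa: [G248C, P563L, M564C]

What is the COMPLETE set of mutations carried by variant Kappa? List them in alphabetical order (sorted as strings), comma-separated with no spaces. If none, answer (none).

Answer: E346K,G248C,I169R,I767K,L789R,M424P,M564C,M969D,P410W,P563L,Q332E,Q360D,Y508L

Derivation:
At Lambda: gained [] -> total []
At Zeta: gained ['I767K', 'I169R'] -> total ['I169R', 'I767K']
At Iota: gained ['L789R'] -> total ['I169R', 'I767K', 'L789R']
At Alpha: gained ['M424P', 'Y508L'] -> total ['I169R', 'I767K', 'L789R', 'M424P', 'Y508L']
At Eta: gained ['M969D', 'E346K', 'P410W'] -> total ['E346K', 'I169R', 'I767K', 'L789R', 'M424P', 'M969D', 'P410W', 'Y508L']
At Delta: gained ['Q360D', 'Q332E'] -> total ['E346K', 'I169R', 'I767K', 'L789R', 'M424P', 'M969D', 'P410W', 'Q332E', 'Q360D', 'Y508L']
At Kappa: gained ['G248C', 'P563L', 'M564C'] -> total ['E346K', 'G248C', 'I169R', 'I767K', 'L789R', 'M424P', 'M564C', 'M969D', 'P410W', 'P563L', 'Q332E', 'Q360D', 'Y508L']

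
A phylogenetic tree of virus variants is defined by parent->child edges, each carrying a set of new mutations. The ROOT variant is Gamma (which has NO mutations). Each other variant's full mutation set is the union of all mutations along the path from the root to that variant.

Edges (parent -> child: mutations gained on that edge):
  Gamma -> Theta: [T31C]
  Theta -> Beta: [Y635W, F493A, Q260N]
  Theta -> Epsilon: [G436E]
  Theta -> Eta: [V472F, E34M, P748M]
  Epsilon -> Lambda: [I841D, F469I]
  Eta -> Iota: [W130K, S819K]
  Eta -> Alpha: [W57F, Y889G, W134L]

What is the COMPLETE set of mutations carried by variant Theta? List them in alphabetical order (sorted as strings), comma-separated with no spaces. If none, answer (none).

Answer: T31C

Derivation:
At Gamma: gained [] -> total []
At Theta: gained ['T31C'] -> total ['T31C']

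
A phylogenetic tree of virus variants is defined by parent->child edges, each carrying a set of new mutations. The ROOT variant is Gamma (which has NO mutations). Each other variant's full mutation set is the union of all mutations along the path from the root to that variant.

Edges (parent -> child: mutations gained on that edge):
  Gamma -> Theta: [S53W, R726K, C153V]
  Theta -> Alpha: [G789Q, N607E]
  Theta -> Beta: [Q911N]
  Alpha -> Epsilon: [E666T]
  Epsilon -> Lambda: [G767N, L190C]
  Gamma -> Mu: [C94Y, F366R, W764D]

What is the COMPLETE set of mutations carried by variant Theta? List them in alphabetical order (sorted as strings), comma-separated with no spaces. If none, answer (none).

Answer: C153V,R726K,S53W

Derivation:
At Gamma: gained [] -> total []
At Theta: gained ['S53W', 'R726K', 'C153V'] -> total ['C153V', 'R726K', 'S53W']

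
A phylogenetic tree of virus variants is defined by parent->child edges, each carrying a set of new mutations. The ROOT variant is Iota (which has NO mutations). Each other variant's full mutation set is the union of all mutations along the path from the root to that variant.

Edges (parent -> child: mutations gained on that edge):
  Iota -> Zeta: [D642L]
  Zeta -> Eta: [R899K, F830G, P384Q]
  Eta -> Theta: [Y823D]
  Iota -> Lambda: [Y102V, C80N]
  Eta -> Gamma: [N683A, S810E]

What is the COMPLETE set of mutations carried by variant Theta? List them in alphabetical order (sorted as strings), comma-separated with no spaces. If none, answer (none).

At Iota: gained [] -> total []
At Zeta: gained ['D642L'] -> total ['D642L']
At Eta: gained ['R899K', 'F830G', 'P384Q'] -> total ['D642L', 'F830G', 'P384Q', 'R899K']
At Theta: gained ['Y823D'] -> total ['D642L', 'F830G', 'P384Q', 'R899K', 'Y823D']

Answer: D642L,F830G,P384Q,R899K,Y823D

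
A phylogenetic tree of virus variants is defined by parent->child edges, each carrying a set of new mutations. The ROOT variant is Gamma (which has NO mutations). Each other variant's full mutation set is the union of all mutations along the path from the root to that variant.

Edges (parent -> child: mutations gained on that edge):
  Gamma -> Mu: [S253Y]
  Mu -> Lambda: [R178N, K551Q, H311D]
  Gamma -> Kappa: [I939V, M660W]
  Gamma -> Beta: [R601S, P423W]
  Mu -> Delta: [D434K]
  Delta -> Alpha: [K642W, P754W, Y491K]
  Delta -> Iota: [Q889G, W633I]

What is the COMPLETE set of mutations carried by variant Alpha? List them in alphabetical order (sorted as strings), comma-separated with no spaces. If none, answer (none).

At Gamma: gained [] -> total []
At Mu: gained ['S253Y'] -> total ['S253Y']
At Delta: gained ['D434K'] -> total ['D434K', 'S253Y']
At Alpha: gained ['K642W', 'P754W', 'Y491K'] -> total ['D434K', 'K642W', 'P754W', 'S253Y', 'Y491K']

Answer: D434K,K642W,P754W,S253Y,Y491K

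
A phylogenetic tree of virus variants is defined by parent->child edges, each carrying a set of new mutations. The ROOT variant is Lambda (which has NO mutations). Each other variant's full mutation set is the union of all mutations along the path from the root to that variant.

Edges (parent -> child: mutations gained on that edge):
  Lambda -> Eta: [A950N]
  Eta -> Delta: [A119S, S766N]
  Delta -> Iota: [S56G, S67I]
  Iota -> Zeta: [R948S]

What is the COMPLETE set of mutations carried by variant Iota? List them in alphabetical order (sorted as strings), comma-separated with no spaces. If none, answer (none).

At Lambda: gained [] -> total []
At Eta: gained ['A950N'] -> total ['A950N']
At Delta: gained ['A119S', 'S766N'] -> total ['A119S', 'A950N', 'S766N']
At Iota: gained ['S56G', 'S67I'] -> total ['A119S', 'A950N', 'S56G', 'S67I', 'S766N']

Answer: A119S,A950N,S56G,S67I,S766N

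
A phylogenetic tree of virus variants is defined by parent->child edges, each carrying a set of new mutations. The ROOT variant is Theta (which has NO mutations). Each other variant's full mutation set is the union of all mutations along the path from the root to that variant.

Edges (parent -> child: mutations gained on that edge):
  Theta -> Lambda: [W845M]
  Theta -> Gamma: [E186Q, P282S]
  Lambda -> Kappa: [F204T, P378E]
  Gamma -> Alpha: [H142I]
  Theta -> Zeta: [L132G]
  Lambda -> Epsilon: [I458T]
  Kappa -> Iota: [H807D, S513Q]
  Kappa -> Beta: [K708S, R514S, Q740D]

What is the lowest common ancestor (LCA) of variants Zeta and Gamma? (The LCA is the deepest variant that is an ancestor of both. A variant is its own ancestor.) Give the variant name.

Path from root to Zeta: Theta -> Zeta
  ancestors of Zeta: {Theta, Zeta}
Path from root to Gamma: Theta -> Gamma
  ancestors of Gamma: {Theta, Gamma}
Common ancestors: {Theta}
Walk up from Gamma: Gamma (not in ancestors of Zeta), Theta (in ancestors of Zeta)
Deepest common ancestor (LCA) = Theta

Answer: Theta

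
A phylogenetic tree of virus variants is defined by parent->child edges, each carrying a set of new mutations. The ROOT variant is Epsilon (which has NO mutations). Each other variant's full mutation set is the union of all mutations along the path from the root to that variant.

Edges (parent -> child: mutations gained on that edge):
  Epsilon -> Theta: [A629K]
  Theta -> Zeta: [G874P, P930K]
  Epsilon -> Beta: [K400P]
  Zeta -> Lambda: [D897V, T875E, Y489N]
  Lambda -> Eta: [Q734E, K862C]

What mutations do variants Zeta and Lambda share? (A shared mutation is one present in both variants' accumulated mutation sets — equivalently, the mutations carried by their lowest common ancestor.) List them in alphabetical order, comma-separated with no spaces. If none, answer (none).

Accumulating mutations along path to Zeta:
  At Epsilon: gained [] -> total []
  At Theta: gained ['A629K'] -> total ['A629K']
  At Zeta: gained ['G874P', 'P930K'] -> total ['A629K', 'G874P', 'P930K']
Mutations(Zeta) = ['A629K', 'G874P', 'P930K']
Accumulating mutations along path to Lambda:
  At Epsilon: gained [] -> total []
  At Theta: gained ['A629K'] -> total ['A629K']
  At Zeta: gained ['G874P', 'P930K'] -> total ['A629K', 'G874P', 'P930K']
  At Lambda: gained ['D897V', 'T875E', 'Y489N'] -> total ['A629K', 'D897V', 'G874P', 'P930K', 'T875E', 'Y489N']
Mutations(Lambda) = ['A629K', 'D897V', 'G874P', 'P930K', 'T875E', 'Y489N']
Intersection: ['A629K', 'G874P', 'P930K'] ∩ ['A629K', 'D897V', 'G874P', 'P930K', 'T875E', 'Y489N'] = ['A629K', 'G874P', 'P930K']

Answer: A629K,G874P,P930K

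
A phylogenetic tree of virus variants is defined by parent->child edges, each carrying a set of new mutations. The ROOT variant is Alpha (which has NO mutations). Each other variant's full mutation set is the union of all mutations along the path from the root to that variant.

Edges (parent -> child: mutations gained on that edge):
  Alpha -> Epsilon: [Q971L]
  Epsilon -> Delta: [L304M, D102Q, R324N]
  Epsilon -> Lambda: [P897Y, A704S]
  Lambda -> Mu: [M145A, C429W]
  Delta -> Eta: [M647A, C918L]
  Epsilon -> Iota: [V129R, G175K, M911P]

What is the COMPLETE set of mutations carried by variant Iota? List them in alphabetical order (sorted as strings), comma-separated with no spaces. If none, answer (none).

Answer: G175K,M911P,Q971L,V129R

Derivation:
At Alpha: gained [] -> total []
At Epsilon: gained ['Q971L'] -> total ['Q971L']
At Iota: gained ['V129R', 'G175K', 'M911P'] -> total ['G175K', 'M911P', 'Q971L', 'V129R']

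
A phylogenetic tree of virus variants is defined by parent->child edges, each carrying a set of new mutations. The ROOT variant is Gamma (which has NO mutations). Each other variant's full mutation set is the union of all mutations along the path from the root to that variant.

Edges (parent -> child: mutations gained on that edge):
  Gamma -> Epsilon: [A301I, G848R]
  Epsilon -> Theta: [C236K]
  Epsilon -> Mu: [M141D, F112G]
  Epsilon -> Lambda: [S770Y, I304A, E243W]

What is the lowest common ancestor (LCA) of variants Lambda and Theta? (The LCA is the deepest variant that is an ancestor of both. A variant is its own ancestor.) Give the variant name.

Answer: Epsilon

Derivation:
Path from root to Lambda: Gamma -> Epsilon -> Lambda
  ancestors of Lambda: {Gamma, Epsilon, Lambda}
Path from root to Theta: Gamma -> Epsilon -> Theta
  ancestors of Theta: {Gamma, Epsilon, Theta}
Common ancestors: {Gamma, Epsilon}
Walk up from Theta: Theta (not in ancestors of Lambda), Epsilon (in ancestors of Lambda), Gamma (in ancestors of Lambda)
Deepest common ancestor (LCA) = Epsilon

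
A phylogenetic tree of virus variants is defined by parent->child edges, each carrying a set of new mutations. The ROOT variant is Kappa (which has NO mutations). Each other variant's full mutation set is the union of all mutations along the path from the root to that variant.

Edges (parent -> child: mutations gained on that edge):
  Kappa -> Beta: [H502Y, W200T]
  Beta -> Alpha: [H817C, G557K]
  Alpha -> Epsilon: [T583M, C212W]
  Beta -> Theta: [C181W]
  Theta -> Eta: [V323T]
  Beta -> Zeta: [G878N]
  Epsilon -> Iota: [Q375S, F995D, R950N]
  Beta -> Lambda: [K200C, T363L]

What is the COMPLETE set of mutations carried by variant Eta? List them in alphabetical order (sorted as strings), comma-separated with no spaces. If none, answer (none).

At Kappa: gained [] -> total []
At Beta: gained ['H502Y', 'W200T'] -> total ['H502Y', 'W200T']
At Theta: gained ['C181W'] -> total ['C181W', 'H502Y', 'W200T']
At Eta: gained ['V323T'] -> total ['C181W', 'H502Y', 'V323T', 'W200T']

Answer: C181W,H502Y,V323T,W200T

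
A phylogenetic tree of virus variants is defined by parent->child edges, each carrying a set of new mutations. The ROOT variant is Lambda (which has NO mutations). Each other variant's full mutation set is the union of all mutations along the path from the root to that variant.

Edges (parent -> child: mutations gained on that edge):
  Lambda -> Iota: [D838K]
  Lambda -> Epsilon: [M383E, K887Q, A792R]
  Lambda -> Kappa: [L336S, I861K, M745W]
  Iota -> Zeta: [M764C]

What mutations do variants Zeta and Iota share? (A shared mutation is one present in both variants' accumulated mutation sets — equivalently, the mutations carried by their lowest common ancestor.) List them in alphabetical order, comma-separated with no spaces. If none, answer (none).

Answer: D838K

Derivation:
Accumulating mutations along path to Zeta:
  At Lambda: gained [] -> total []
  At Iota: gained ['D838K'] -> total ['D838K']
  At Zeta: gained ['M764C'] -> total ['D838K', 'M764C']
Mutations(Zeta) = ['D838K', 'M764C']
Accumulating mutations along path to Iota:
  At Lambda: gained [] -> total []
  At Iota: gained ['D838K'] -> total ['D838K']
Mutations(Iota) = ['D838K']
Intersection: ['D838K', 'M764C'] ∩ ['D838K'] = ['D838K']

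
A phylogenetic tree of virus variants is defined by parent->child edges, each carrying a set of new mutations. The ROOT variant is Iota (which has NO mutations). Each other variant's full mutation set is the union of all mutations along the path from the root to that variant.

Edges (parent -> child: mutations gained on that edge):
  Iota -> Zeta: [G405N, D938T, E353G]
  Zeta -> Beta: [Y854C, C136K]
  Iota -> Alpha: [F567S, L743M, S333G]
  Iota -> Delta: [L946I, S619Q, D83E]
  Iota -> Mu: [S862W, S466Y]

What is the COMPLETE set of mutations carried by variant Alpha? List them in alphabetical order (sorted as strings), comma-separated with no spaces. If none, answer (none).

At Iota: gained [] -> total []
At Alpha: gained ['F567S', 'L743M', 'S333G'] -> total ['F567S', 'L743M', 'S333G']

Answer: F567S,L743M,S333G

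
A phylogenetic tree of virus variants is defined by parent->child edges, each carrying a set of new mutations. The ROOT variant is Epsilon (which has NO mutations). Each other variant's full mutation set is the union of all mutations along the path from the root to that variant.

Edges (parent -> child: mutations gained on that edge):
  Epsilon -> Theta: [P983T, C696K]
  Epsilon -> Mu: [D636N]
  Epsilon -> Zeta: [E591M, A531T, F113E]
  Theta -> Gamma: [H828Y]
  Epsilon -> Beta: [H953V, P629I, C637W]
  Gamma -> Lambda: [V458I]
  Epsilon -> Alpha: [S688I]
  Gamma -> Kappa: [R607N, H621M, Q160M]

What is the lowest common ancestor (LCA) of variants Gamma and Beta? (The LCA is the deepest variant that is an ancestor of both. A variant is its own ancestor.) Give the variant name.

Answer: Epsilon

Derivation:
Path from root to Gamma: Epsilon -> Theta -> Gamma
  ancestors of Gamma: {Epsilon, Theta, Gamma}
Path from root to Beta: Epsilon -> Beta
  ancestors of Beta: {Epsilon, Beta}
Common ancestors: {Epsilon}
Walk up from Beta: Beta (not in ancestors of Gamma), Epsilon (in ancestors of Gamma)
Deepest common ancestor (LCA) = Epsilon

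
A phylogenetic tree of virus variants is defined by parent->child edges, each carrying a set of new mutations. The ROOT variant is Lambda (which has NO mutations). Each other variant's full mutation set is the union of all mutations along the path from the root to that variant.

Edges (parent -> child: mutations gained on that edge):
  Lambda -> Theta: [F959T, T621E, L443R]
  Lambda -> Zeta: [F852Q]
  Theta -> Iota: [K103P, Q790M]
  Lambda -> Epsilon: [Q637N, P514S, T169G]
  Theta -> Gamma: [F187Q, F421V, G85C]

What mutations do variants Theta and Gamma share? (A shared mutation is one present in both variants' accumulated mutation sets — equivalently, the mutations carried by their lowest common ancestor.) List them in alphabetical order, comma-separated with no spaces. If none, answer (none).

Accumulating mutations along path to Theta:
  At Lambda: gained [] -> total []
  At Theta: gained ['F959T', 'T621E', 'L443R'] -> total ['F959T', 'L443R', 'T621E']
Mutations(Theta) = ['F959T', 'L443R', 'T621E']
Accumulating mutations along path to Gamma:
  At Lambda: gained [] -> total []
  At Theta: gained ['F959T', 'T621E', 'L443R'] -> total ['F959T', 'L443R', 'T621E']
  At Gamma: gained ['F187Q', 'F421V', 'G85C'] -> total ['F187Q', 'F421V', 'F959T', 'G85C', 'L443R', 'T621E']
Mutations(Gamma) = ['F187Q', 'F421V', 'F959T', 'G85C', 'L443R', 'T621E']
Intersection: ['F959T', 'L443R', 'T621E'] ∩ ['F187Q', 'F421V', 'F959T', 'G85C', 'L443R', 'T621E'] = ['F959T', 'L443R', 'T621E']

Answer: F959T,L443R,T621E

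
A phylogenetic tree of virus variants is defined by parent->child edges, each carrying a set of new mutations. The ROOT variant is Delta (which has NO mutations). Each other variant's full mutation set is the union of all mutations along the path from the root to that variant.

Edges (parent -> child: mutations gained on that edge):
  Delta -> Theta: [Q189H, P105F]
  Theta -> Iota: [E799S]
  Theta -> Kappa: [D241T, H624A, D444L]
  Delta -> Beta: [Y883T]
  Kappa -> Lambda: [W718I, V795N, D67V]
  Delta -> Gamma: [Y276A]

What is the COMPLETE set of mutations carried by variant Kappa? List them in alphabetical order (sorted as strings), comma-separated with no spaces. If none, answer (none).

At Delta: gained [] -> total []
At Theta: gained ['Q189H', 'P105F'] -> total ['P105F', 'Q189H']
At Kappa: gained ['D241T', 'H624A', 'D444L'] -> total ['D241T', 'D444L', 'H624A', 'P105F', 'Q189H']

Answer: D241T,D444L,H624A,P105F,Q189H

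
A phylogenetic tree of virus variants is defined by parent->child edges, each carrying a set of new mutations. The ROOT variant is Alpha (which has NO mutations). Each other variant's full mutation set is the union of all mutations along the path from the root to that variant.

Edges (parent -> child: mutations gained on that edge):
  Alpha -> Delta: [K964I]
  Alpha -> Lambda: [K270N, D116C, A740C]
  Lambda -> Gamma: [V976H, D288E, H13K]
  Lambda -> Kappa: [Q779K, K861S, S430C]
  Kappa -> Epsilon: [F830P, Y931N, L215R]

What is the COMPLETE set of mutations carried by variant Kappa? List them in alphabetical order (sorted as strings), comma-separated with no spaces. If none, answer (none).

Answer: A740C,D116C,K270N,K861S,Q779K,S430C

Derivation:
At Alpha: gained [] -> total []
At Lambda: gained ['K270N', 'D116C', 'A740C'] -> total ['A740C', 'D116C', 'K270N']
At Kappa: gained ['Q779K', 'K861S', 'S430C'] -> total ['A740C', 'D116C', 'K270N', 'K861S', 'Q779K', 'S430C']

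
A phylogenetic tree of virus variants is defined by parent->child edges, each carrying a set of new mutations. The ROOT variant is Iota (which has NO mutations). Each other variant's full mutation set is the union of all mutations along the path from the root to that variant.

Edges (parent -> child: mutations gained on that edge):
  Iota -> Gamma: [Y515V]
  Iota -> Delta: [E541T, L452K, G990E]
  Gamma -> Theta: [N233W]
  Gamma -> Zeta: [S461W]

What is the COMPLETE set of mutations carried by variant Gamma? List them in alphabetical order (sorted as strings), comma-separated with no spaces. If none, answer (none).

Answer: Y515V

Derivation:
At Iota: gained [] -> total []
At Gamma: gained ['Y515V'] -> total ['Y515V']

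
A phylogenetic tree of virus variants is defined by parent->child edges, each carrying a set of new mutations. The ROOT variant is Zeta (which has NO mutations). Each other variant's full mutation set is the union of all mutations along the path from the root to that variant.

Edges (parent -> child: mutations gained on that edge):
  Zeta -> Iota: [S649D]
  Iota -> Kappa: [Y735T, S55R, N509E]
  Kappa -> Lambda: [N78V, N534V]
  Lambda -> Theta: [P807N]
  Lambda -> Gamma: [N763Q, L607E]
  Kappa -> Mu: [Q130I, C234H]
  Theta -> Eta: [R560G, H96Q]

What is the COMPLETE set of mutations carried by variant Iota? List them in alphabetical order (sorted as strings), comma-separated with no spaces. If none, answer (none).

At Zeta: gained [] -> total []
At Iota: gained ['S649D'] -> total ['S649D']

Answer: S649D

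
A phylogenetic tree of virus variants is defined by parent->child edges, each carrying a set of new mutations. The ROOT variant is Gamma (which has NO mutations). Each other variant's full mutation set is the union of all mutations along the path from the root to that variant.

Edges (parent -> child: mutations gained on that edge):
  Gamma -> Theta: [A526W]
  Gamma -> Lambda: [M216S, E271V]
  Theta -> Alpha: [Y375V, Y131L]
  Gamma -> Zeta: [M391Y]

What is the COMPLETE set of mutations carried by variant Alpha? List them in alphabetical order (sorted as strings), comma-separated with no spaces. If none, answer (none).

Answer: A526W,Y131L,Y375V

Derivation:
At Gamma: gained [] -> total []
At Theta: gained ['A526W'] -> total ['A526W']
At Alpha: gained ['Y375V', 'Y131L'] -> total ['A526W', 'Y131L', 'Y375V']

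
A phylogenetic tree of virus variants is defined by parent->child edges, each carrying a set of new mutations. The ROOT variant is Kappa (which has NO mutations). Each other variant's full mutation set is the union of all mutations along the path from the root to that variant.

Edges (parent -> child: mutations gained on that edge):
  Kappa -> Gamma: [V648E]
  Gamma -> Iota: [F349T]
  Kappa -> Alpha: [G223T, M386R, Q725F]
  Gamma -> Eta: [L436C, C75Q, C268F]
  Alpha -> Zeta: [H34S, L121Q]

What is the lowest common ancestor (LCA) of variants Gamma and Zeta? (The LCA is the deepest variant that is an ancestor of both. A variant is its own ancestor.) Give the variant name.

Path from root to Gamma: Kappa -> Gamma
  ancestors of Gamma: {Kappa, Gamma}
Path from root to Zeta: Kappa -> Alpha -> Zeta
  ancestors of Zeta: {Kappa, Alpha, Zeta}
Common ancestors: {Kappa}
Walk up from Zeta: Zeta (not in ancestors of Gamma), Alpha (not in ancestors of Gamma), Kappa (in ancestors of Gamma)
Deepest common ancestor (LCA) = Kappa

Answer: Kappa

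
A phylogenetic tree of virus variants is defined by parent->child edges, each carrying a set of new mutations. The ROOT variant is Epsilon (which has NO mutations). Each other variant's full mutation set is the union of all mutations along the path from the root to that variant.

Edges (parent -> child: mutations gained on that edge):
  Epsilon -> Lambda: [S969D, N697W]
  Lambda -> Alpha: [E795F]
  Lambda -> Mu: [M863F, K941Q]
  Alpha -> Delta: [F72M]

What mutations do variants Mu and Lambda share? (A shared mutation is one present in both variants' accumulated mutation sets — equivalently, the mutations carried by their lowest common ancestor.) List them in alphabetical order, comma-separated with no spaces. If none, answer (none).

Accumulating mutations along path to Mu:
  At Epsilon: gained [] -> total []
  At Lambda: gained ['S969D', 'N697W'] -> total ['N697W', 'S969D']
  At Mu: gained ['M863F', 'K941Q'] -> total ['K941Q', 'M863F', 'N697W', 'S969D']
Mutations(Mu) = ['K941Q', 'M863F', 'N697W', 'S969D']
Accumulating mutations along path to Lambda:
  At Epsilon: gained [] -> total []
  At Lambda: gained ['S969D', 'N697W'] -> total ['N697W', 'S969D']
Mutations(Lambda) = ['N697W', 'S969D']
Intersection: ['K941Q', 'M863F', 'N697W', 'S969D'] ∩ ['N697W', 'S969D'] = ['N697W', 'S969D']

Answer: N697W,S969D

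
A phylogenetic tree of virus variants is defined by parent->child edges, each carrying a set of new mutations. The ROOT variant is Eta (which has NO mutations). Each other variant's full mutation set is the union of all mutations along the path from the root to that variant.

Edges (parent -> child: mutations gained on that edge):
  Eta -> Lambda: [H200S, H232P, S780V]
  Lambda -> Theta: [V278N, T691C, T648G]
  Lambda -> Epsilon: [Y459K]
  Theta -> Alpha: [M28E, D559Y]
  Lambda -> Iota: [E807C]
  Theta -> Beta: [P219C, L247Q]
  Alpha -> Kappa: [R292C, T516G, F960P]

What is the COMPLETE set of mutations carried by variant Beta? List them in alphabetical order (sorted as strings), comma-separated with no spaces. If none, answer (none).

At Eta: gained [] -> total []
At Lambda: gained ['H200S', 'H232P', 'S780V'] -> total ['H200S', 'H232P', 'S780V']
At Theta: gained ['V278N', 'T691C', 'T648G'] -> total ['H200S', 'H232P', 'S780V', 'T648G', 'T691C', 'V278N']
At Beta: gained ['P219C', 'L247Q'] -> total ['H200S', 'H232P', 'L247Q', 'P219C', 'S780V', 'T648G', 'T691C', 'V278N']

Answer: H200S,H232P,L247Q,P219C,S780V,T648G,T691C,V278N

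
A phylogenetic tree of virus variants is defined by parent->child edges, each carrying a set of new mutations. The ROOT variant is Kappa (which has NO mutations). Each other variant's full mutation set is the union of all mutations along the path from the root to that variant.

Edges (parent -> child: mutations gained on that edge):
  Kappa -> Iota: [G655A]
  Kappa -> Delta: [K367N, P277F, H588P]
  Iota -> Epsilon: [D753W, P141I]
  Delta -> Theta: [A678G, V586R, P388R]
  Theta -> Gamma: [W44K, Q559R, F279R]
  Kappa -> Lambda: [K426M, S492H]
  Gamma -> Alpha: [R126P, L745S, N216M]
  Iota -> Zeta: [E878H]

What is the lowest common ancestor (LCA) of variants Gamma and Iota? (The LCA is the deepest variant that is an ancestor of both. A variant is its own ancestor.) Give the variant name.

Answer: Kappa

Derivation:
Path from root to Gamma: Kappa -> Delta -> Theta -> Gamma
  ancestors of Gamma: {Kappa, Delta, Theta, Gamma}
Path from root to Iota: Kappa -> Iota
  ancestors of Iota: {Kappa, Iota}
Common ancestors: {Kappa}
Walk up from Iota: Iota (not in ancestors of Gamma), Kappa (in ancestors of Gamma)
Deepest common ancestor (LCA) = Kappa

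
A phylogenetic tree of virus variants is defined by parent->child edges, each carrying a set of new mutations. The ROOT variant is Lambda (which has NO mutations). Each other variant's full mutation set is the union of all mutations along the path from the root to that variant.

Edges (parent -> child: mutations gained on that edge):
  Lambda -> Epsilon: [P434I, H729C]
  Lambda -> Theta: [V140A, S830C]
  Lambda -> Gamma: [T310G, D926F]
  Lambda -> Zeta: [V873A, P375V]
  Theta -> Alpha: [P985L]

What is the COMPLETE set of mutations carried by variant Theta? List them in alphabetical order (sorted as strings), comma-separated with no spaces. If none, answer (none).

At Lambda: gained [] -> total []
At Theta: gained ['V140A', 'S830C'] -> total ['S830C', 'V140A']

Answer: S830C,V140A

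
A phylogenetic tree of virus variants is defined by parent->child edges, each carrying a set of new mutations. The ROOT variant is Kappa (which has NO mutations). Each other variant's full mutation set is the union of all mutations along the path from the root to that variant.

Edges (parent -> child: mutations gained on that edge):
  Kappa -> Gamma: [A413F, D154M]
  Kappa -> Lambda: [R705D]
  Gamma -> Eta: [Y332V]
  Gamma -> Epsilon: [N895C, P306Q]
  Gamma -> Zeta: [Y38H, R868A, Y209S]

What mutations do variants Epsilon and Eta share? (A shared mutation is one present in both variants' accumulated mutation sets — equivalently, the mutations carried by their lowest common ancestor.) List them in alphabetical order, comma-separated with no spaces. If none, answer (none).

Accumulating mutations along path to Epsilon:
  At Kappa: gained [] -> total []
  At Gamma: gained ['A413F', 'D154M'] -> total ['A413F', 'D154M']
  At Epsilon: gained ['N895C', 'P306Q'] -> total ['A413F', 'D154M', 'N895C', 'P306Q']
Mutations(Epsilon) = ['A413F', 'D154M', 'N895C', 'P306Q']
Accumulating mutations along path to Eta:
  At Kappa: gained [] -> total []
  At Gamma: gained ['A413F', 'D154M'] -> total ['A413F', 'D154M']
  At Eta: gained ['Y332V'] -> total ['A413F', 'D154M', 'Y332V']
Mutations(Eta) = ['A413F', 'D154M', 'Y332V']
Intersection: ['A413F', 'D154M', 'N895C', 'P306Q'] ∩ ['A413F', 'D154M', 'Y332V'] = ['A413F', 'D154M']

Answer: A413F,D154M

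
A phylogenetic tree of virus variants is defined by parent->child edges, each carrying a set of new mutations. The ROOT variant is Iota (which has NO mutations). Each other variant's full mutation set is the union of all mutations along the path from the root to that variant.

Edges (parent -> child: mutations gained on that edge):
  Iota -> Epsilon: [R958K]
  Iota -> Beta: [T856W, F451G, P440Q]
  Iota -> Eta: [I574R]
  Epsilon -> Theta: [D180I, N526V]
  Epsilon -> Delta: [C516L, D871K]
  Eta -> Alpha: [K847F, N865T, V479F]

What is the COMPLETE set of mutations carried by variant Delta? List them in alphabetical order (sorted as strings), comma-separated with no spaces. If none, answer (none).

Answer: C516L,D871K,R958K

Derivation:
At Iota: gained [] -> total []
At Epsilon: gained ['R958K'] -> total ['R958K']
At Delta: gained ['C516L', 'D871K'] -> total ['C516L', 'D871K', 'R958K']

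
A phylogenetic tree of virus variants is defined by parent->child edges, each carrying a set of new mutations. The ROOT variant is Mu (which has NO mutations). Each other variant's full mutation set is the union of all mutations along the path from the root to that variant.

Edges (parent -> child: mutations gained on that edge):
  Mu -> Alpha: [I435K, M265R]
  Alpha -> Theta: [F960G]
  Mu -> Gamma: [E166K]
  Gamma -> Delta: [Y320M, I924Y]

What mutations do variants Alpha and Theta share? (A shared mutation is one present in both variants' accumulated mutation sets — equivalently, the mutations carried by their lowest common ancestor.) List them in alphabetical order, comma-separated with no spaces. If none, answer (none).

Answer: I435K,M265R

Derivation:
Accumulating mutations along path to Alpha:
  At Mu: gained [] -> total []
  At Alpha: gained ['I435K', 'M265R'] -> total ['I435K', 'M265R']
Mutations(Alpha) = ['I435K', 'M265R']
Accumulating mutations along path to Theta:
  At Mu: gained [] -> total []
  At Alpha: gained ['I435K', 'M265R'] -> total ['I435K', 'M265R']
  At Theta: gained ['F960G'] -> total ['F960G', 'I435K', 'M265R']
Mutations(Theta) = ['F960G', 'I435K', 'M265R']
Intersection: ['I435K', 'M265R'] ∩ ['F960G', 'I435K', 'M265R'] = ['I435K', 'M265R']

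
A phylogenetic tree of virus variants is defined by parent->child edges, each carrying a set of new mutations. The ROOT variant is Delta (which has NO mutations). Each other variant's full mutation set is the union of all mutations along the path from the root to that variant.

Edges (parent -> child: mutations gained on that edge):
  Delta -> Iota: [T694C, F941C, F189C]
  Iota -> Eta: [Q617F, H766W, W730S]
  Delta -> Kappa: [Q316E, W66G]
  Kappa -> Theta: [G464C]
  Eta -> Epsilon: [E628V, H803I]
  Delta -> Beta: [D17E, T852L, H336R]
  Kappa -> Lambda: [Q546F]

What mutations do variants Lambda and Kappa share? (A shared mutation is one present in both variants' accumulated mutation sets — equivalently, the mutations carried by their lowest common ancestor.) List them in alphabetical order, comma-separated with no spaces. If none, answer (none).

Answer: Q316E,W66G

Derivation:
Accumulating mutations along path to Lambda:
  At Delta: gained [] -> total []
  At Kappa: gained ['Q316E', 'W66G'] -> total ['Q316E', 'W66G']
  At Lambda: gained ['Q546F'] -> total ['Q316E', 'Q546F', 'W66G']
Mutations(Lambda) = ['Q316E', 'Q546F', 'W66G']
Accumulating mutations along path to Kappa:
  At Delta: gained [] -> total []
  At Kappa: gained ['Q316E', 'W66G'] -> total ['Q316E', 'W66G']
Mutations(Kappa) = ['Q316E', 'W66G']
Intersection: ['Q316E', 'Q546F', 'W66G'] ∩ ['Q316E', 'W66G'] = ['Q316E', 'W66G']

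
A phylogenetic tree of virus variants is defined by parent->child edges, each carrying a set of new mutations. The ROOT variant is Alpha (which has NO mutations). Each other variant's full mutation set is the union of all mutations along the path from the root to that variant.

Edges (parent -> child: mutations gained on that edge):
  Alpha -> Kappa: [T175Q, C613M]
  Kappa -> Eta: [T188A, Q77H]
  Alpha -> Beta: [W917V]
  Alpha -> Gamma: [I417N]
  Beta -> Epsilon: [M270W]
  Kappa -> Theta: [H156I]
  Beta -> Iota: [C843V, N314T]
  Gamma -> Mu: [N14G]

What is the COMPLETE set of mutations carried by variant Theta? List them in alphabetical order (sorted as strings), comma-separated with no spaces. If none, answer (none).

Answer: C613M,H156I,T175Q

Derivation:
At Alpha: gained [] -> total []
At Kappa: gained ['T175Q', 'C613M'] -> total ['C613M', 'T175Q']
At Theta: gained ['H156I'] -> total ['C613M', 'H156I', 'T175Q']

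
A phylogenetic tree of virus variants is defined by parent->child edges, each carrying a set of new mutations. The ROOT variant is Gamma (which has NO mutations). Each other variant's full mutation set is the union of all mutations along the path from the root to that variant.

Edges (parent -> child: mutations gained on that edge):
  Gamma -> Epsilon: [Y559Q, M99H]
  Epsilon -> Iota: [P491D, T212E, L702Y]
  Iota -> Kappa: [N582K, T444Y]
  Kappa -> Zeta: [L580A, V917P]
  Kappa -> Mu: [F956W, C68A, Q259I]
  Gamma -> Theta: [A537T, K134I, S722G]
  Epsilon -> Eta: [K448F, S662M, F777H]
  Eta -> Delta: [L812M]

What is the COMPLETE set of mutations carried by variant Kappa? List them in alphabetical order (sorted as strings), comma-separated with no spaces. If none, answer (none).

At Gamma: gained [] -> total []
At Epsilon: gained ['Y559Q', 'M99H'] -> total ['M99H', 'Y559Q']
At Iota: gained ['P491D', 'T212E', 'L702Y'] -> total ['L702Y', 'M99H', 'P491D', 'T212E', 'Y559Q']
At Kappa: gained ['N582K', 'T444Y'] -> total ['L702Y', 'M99H', 'N582K', 'P491D', 'T212E', 'T444Y', 'Y559Q']

Answer: L702Y,M99H,N582K,P491D,T212E,T444Y,Y559Q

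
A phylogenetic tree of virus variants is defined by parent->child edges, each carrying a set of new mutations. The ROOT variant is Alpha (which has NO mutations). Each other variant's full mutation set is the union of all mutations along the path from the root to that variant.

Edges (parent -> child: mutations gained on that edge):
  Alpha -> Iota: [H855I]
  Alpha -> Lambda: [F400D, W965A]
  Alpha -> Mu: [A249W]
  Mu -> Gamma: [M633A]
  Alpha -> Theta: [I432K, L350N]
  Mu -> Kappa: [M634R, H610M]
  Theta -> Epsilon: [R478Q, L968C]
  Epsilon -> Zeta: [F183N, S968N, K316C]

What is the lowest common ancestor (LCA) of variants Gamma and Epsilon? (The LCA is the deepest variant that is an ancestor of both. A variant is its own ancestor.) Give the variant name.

Path from root to Gamma: Alpha -> Mu -> Gamma
  ancestors of Gamma: {Alpha, Mu, Gamma}
Path from root to Epsilon: Alpha -> Theta -> Epsilon
  ancestors of Epsilon: {Alpha, Theta, Epsilon}
Common ancestors: {Alpha}
Walk up from Epsilon: Epsilon (not in ancestors of Gamma), Theta (not in ancestors of Gamma), Alpha (in ancestors of Gamma)
Deepest common ancestor (LCA) = Alpha

Answer: Alpha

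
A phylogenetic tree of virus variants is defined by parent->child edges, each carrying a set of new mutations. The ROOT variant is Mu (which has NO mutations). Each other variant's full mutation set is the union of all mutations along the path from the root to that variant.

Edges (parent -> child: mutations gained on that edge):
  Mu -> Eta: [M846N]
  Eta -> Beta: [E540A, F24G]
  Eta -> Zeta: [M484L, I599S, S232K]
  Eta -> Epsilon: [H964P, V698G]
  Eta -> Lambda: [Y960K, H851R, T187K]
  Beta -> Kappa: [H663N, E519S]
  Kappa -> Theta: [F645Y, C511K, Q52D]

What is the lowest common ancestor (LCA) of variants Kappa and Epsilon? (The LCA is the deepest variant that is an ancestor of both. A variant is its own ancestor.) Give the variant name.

Path from root to Kappa: Mu -> Eta -> Beta -> Kappa
  ancestors of Kappa: {Mu, Eta, Beta, Kappa}
Path from root to Epsilon: Mu -> Eta -> Epsilon
  ancestors of Epsilon: {Mu, Eta, Epsilon}
Common ancestors: {Mu, Eta}
Walk up from Epsilon: Epsilon (not in ancestors of Kappa), Eta (in ancestors of Kappa), Mu (in ancestors of Kappa)
Deepest common ancestor (LCA) = Eta

Answer: Eta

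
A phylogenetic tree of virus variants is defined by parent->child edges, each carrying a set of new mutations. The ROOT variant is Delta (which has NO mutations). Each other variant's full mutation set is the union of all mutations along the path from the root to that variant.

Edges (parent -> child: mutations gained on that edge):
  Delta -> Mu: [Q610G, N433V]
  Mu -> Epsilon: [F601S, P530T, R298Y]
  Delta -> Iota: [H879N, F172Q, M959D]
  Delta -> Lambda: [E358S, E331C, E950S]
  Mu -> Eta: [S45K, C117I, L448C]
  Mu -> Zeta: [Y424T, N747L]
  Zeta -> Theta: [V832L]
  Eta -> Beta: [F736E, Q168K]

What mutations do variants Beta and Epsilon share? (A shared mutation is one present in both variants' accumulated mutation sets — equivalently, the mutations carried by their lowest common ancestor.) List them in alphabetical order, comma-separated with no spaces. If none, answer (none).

Answer: N433V,Q610G

Derivation:
Accumulating mutations along path to Beta:
  At Delta: gained [] -> total []
  At Mu: gained ['Q610G', 'N433V'] -> total ['N433V', 'Q610G']
  At Eta: gained ['S45K', 'C117I', 'L448C'] -> total ['C117I', 'L448C', 'N433V', 'Q610G', 'S45K']
  At Beta: gained ['F736E', 'Q168K'] -> total ['C117I', 'F736E', 'L448C', 'N433V', 'Q168K', 'Q610G', 'S45K']
Mutations(Beta) = ['C117I', 'F736E', 'L448C', 'N433V', 'Q168K', 'Q610G', 'S45K']
Accumulating mutations along path to Epsilon:
  At Delta: gained [] -> total []
  At Mu: gained ['Q610G', 'N433V'] -> total ['N433V', 'Q610G']
  At Epsilon: gained ['F601S', 'P530T', 'R298Y'] -> total ['F601S', 'N433V', 'P530T', 'Q610G', 'R298Y']
Mutations(Epsilon) = ['F601S', 'N433V', 'P530T', 'Q610G', 'R298Y']
Intersection: ['C117I', 'F736E', 'L448C', 'N433V', 'Q168K', 'Q610G', 'S45K'] ∩ ['F601S', 'N433V', 'P530T', 'Q610G', 'R298Y'] = ['N433V', 'Q610G']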